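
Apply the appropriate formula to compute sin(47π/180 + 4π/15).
sin(47π/180 + 4π/15) = sin 47π/180 cos 4π/15 + cos 47π/180 sin 4π/15 = 0.9962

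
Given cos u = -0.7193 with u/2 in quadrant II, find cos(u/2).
cos(u/2) = ±√((1 + cos u)/2); negative since u/2 ∈ QII, so cos(u/2) = -0.3746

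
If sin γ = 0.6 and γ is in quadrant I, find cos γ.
cos γ = 0.8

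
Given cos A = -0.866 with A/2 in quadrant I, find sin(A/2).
sin(A/2) = ±√((1 - cos A)/2); positive since A/2 ∈ QI, so sin(A/2) = 0.9659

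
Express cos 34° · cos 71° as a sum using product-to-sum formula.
cos 34° cos 71° = (1/2)[cos(34°-71°) + cos(34°+71°)]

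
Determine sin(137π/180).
sin(137π/180) = 0.682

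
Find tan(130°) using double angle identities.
tan(130°) = 2 tan 65° / (1 - tan²65°) = -1.192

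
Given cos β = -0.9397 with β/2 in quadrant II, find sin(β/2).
sin(β/2) = ±√((1 - cos β)/2); positive since β/2 ∈ QII, so sin(β/2) = 0.9848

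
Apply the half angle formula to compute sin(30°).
sin(30°) = √((1 - cos 60°)/2) = 1/2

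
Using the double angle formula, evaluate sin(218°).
sin(218°) = 2 sin 109° cos 109° = -0.6157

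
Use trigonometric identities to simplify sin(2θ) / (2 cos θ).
sin(2θ) / (2 cos θ) = sin θ (using Double angle)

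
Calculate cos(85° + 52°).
cos(85° + 52°) = cos 85° cos 52° - sin 85° sin 52° = -0.7314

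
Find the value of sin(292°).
sin(292°) = -0.9272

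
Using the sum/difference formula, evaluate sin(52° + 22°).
sin(52° + 22°) = sin 52° cos 22° + cos 52° sin 22° = 0.9613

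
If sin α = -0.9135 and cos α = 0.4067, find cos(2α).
cos(2α) = cos²α - sin²α = -0.6691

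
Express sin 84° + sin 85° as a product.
sin 84° + sin 85° = 2 sin(84.5°) cos(-0.5°)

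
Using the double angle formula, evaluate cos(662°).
cos(662°) = cos²331° - sin²331° = 0.5299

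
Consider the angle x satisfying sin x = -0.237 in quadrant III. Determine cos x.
cos x = ±√(1 - sin²x) = -0.9715 (negative in QIII)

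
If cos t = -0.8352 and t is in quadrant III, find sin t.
sin t = -0.5499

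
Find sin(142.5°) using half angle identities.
sin(142.5°) = √((1 - cos 285°)/2) = 0.6088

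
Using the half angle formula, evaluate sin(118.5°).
sin(118.5°) = √((1 - cos 237°)/2) = 0.8788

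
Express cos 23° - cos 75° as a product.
cos 23° - cos 75° = -2 sin(49°) sin(-26°)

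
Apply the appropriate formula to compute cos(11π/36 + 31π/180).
cos(11π/36 + 31π/180) = cos 11π/36 cos 31π/180 - sin 11π/36 sin 31π/180 = 0.06976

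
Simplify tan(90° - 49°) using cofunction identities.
tan(90° - 49°) = cot(49°)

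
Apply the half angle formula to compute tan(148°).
tan(148°) = sin 296° / (1 + cos 296°) = -0.6249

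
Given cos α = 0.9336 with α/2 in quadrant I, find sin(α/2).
sin(α/2) = ±√((1 - cos α)/2); positive since α/2 ∈ QI, so sin(α/2) = 0.1822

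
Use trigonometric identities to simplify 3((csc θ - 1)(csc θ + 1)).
3((csc θ - 1)(csc θ + 1)) = 3(cot²θ) (using Diff. of squares)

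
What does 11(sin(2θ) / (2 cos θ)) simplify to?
11(sin(2θ) / (2 cos θ)) = 11(sin θ) (using Double angle)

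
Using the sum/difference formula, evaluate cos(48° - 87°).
cos(48° - 87°) = cos 48° cos 87° + sin 48° sin 87° = 0.7771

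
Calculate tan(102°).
tan(102°) = -4.705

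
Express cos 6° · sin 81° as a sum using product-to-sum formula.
cos 6° sin 81° = (1/2)[sin(6°+81°) - sin(6°-81°)]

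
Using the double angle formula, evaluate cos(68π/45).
cos(68π/45) = cos²34π/45 - sin²34π/45 = 0.0349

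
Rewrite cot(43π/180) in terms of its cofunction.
cot(43π/180) = tan(π/2 - 43π/180) = tan(47π/180)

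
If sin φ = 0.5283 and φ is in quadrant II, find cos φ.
cos φ = -0.8491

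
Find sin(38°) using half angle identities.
sin(38°) = √((1 - cos 76°)/2) = 0.6157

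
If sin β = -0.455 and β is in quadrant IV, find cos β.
cos β = 0.8905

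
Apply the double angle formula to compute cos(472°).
cos(472°) = cos²236° - sin²236° = -0.3746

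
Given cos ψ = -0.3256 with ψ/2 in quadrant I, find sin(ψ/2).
sin(ψ/2) = ±√((1 - cos ψ)/2); positive since ψ/2 ∈ QI, so sin(ψ/2) = 0.8141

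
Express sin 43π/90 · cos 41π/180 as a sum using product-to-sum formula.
sin 43π/90 cos 41π/180 = (1/2)[sin(43π/90+41π/180) + sin(43π/90-41π/180)]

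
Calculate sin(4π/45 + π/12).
sin(4π/45 + π/12) = sin 4π/45 cos π/12 + cos 4π/45 sin π/12 = 0.515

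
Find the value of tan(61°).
tan(61°) = 1.804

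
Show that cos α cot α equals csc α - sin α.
RHS = 1/sin α - sin α = (1 - sin²α)/sin α = cos²α/sin α = cos α · (cos α/sin α) = cos α cot α = LHS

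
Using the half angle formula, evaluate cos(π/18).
cos(π/18) = √((1 + cos π/9)/2) = 0.9848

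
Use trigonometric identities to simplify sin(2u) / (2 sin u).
sin(2u) / (2 sin u) = cos u (using Double angle)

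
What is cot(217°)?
cot(217°) = 1.327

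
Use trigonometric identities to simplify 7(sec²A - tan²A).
7(sec²A - tan²A) = 7 (using Pythagorean identity)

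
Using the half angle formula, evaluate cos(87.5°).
cos(87.5°) = √((1 + cos 175°)/2) = 0.04362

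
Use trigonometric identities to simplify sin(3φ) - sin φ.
sin(3φ) - sin φ = 2 cos(2φ) sin φ (using Sum-to-product)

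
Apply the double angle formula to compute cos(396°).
cos(396°) = cos²198° - sin²198° = 0.809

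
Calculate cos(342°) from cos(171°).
cos(342°) = cos²171° - sin²171° = 0.9511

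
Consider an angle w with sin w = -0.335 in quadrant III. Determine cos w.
cos w = ±√(1 - sin²w) = -0.9422 (negative in QIII)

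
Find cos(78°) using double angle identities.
cos(78°) = cos²39° - sin²39° = 0.2079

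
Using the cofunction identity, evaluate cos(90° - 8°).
cos(90° - 8°) = sin(8°) = 0.1392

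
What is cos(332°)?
cos(332°) = 0.8829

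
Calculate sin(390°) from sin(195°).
sin(390°) = 2 sin 195° cos 195° = 1/2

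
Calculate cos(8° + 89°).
cos(8° + 89°) = cos 8° cos 89° - sin 8° sin 89° = -0.1219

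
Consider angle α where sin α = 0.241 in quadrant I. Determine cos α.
cos α = √(1 - sin²α) = 0.9705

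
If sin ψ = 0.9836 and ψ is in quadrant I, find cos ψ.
cos ψ = 0.1804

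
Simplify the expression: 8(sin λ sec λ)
8(sin λ sec λ) = 8(tan λ) (using Reciprocal + quotient)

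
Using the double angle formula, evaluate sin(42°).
sin(42°) = 2 sin 21° cos 21° = 0.6691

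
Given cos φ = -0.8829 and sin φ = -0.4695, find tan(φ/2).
tan(φ/2) = sin φ / (1 + cos φ) = -4.009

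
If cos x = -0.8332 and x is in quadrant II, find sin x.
sin x = 0.553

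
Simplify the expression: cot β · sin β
cot β · sin β = cos β (using Quotient identity)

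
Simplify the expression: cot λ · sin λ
cot λ · sin λ = cos λ (using Quotient identity)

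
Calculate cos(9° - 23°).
cos(9° - 23°) = cos 9° cos 23° + sin 9° sin 23° = 0.9703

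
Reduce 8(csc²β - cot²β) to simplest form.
8(csc²β - cot²β) = 8 (using Pythagorean identity)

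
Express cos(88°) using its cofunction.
cos(88°) = sin(90° - 88°) = sin(2°)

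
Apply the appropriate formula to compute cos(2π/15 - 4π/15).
cos(2π/15 - 4π/15) = cos 2π/15 cos 4π/15 + sin 2π/15 sin 4π/15 = 0.9135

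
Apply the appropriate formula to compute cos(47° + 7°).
cos(47° + 7°) = cos 47° cos 7° - sin 47° sin 7° = 0.5878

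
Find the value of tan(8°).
tan(8°) = 0.1405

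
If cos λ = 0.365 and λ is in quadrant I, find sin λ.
sin λ = 0.931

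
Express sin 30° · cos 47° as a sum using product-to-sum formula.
sin 30° cos 47° = (1/2)[sin(30°+47°) + sin(30°-47°)]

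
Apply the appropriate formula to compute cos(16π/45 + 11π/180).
cos(16π/45 + 11π/180) = cos 16π/45 cos 11π/180 - sin 16π/45 sin 11π/180 = (√6-√2)/4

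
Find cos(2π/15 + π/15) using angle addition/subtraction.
cos(2π/15 + π/15) = cos 2π/15 cos π/15 - sin 2π/15 sin π/15 = 0.809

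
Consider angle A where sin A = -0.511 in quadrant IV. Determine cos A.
cos A = √(1 - sin²A) = 0.8596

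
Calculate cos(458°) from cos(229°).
cos(458°) = cos²229° - sin²229° = -0.1392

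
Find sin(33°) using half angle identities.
sin(33°) = √((1 - cos 66°)/2) = 0.5446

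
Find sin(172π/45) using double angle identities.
sin(172π/45) = 2 sin 86π/45 cos 86π/45 = -0.5299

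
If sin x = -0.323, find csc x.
csc x = 1/sin x = -3.096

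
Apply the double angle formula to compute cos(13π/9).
cos(13π/9) = 2cos²13π/18 - 1 = -0.1736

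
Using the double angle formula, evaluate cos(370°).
cos(370°) = cos²185° - sin²185° = 0.9848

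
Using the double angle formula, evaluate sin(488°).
sin(488°) = 2 sin 244° cos 244° = 0.788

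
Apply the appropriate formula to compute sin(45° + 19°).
sin(45° + 19°) = sin 45° cos 19° + cos 45° sin 19° = 0.8988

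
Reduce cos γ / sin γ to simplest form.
cos γ / sin γ = cot γ (using Quotient identity)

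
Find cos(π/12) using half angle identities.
cos(π/12) = √((1 + cos π/6)/2) = (√6+√2)/4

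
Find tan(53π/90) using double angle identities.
tan(53π/90) = 2 tan 53π/180 / (1 - tan²53π/180) = -3.487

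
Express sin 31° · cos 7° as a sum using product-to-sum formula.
sin 31° cos 7° = (1/2)[sin(31°+7°) + sin(31°-7°)]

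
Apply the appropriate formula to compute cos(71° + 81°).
cos(71° + 81°) = cos 71° cos 81° - sin 71° sin 81° = -0.8829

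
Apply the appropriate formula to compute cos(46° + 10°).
cos(46° + 10°) = cos 46° cos 10° - sin 46° sin 10° = 0.5592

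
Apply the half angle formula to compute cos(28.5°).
cos(28.5°) = √((1 + cos 57°)/2) = 0.8788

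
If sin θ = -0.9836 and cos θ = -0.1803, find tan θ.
tan θ = sin θ / cos θ = 5.455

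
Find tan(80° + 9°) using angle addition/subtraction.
tan(80° + 9°) = (tan 80° + tan 9°)/(1 - tan 80° tan 9°) = 57.29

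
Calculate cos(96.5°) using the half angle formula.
cos(96.5°) = -√((1 + cos 193°)/2) = -0.1132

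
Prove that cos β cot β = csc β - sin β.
RHS = 1/sin β - sin β = (1 - sin²β)/sin β = cos²β/sin β = cos β · (cos β/sin β) = cos β cot β = LHS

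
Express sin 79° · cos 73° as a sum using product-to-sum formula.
sin 79° cos 73° = (1/2)[sin(79°+73°) + sin(79°-73°)]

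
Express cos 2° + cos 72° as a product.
cos 2° + cos 72° = 2 cos(37°) cos(-35°)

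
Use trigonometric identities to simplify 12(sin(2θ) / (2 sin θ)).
12(sin(2θ) / (2 sin θ)) = 12(cos θ) (using Double angle)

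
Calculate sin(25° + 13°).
sin(25° + 13°) = sin 25° cos 13° + cos 25° sin 13° = 0.6157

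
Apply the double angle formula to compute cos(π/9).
cos(π/9) = cos²π/18 - sin²π/18 = 0.9397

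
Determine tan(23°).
tan(23°) = 0.4245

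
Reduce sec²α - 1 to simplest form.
sec²α - 1 = tan²α (using Pythagorean identity)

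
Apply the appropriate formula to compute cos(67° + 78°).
cos(67° + 78°) = cos 67° cos 78° - sin 67° sin 78° = -0.8192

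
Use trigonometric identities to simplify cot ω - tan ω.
cot ω - tan ω = 2 cot(2ω) (using Double angle)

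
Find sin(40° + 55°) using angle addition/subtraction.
sin(40° + 55°) = sin 40° cos 55° + cos 40° sin 55° = 0.9962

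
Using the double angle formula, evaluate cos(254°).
cos(254°) = cos²127° - sin²127° = -0.2756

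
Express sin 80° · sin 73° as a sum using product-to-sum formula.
sin 80° sin 73° = (1/2)[cos(80°-73°) - cos(80°+73°)]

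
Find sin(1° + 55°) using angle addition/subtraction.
sin(1° + 55°) = sin 1° cos 55° + cos 1° sin 55° = 0.829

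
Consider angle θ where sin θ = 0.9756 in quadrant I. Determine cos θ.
cos θ = √(1 - sin²θ) = 0.2196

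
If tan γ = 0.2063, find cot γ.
cot γ = 1/tan γ = 4.847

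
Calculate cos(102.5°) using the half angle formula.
cos(102.5°) = -√((1 + cos 205°)/2) = -0.2164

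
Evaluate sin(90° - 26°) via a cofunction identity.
sin(90° - 26°) = cos(26°) = 0.8988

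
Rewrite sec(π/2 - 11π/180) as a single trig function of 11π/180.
sec(π/2 - 11π/180) = csc(11π/180)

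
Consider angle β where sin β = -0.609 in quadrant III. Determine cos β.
cos β = ±√(1 - sin²β) = -0.7932 (negative in QIII)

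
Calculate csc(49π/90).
csc(49π/90) = 1.01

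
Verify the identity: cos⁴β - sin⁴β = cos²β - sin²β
LHS = (cos²β - sin²β)(cos²β + sin²β) = (cos²β - sin²β) · 1 = cos²β - sin²β = RHS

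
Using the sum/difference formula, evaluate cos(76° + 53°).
cos(76° + 53°) = cos 76° cos 53° - sin 76° sin 53° = -0.6293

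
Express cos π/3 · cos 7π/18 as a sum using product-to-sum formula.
cos π/3 cos 7π/18 = (1/2)[cos(π/3-7π/18) + cos(π/3+7π/18)]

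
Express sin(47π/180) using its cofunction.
sin(47π/180) = cos(π/2 - 47π/180) = cos(43π/180)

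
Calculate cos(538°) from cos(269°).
cos(538°) = cos²269° - sin²269° = -0.9994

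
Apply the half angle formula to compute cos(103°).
cos(103°) = -√((1 + cos 206°)/2) = -0.225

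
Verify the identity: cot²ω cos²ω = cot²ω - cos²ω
RHS = cos²ω/sin²ω - cos²ω = cos²ω(1/sin²ω - 1) = cos²ω · (1 - sin²ω)/sin²ω = cos²ω · cos²ω/sin²ω = cos²ω · cot²ω = LHS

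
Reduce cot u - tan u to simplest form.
cot u - tan u = 2 cot(2u) (using Double angle)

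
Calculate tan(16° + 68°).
tan(16° + 68°) = (tan 16° + tan 68°)/(1 - tan 16° tan 68°) = 9.514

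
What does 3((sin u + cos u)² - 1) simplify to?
3((sin u + cos u)² - 1) = 3(sin(2u)) (using Pythagorean + double angle)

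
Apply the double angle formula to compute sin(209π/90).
sin(209π/90) = 2 sin 209π/180 cos 209π/180 = 0.848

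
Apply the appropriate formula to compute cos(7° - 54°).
cos(7° - 54°) = cos 7° cos 54° + sin 7° sin 54° = 0.682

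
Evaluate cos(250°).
cos(250°) = -0.342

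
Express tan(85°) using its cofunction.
tan(85°) = cot(90° - 85°) = cot(5°)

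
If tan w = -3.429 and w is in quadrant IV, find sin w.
sin w = -0.96 (using tan²w + 1 = sec²w)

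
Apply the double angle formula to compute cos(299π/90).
cos(299π/90) = cos²299π/180 - sin²299π/180 = -0.5299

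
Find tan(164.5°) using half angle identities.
tan(164.5°) = sin 329° / (1 + cos 329°) = -0.2773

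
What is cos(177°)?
cos(177°) = -0.9986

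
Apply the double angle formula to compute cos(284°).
cos(284°) = cos²142° - sin²142° = 0.2419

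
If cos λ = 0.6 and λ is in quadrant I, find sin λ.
sin λ = 0.8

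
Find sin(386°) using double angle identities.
sin(386°) = 2 sin 193° cos 193° = 0.4384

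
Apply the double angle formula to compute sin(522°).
sin(522°) = 2 sin 261° cos 261° = 0.309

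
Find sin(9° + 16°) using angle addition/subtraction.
sin(9° + 16°) = sin 9° cos 16° + cos 9° sin 16° = 0.4226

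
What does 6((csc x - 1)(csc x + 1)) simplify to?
6((csc x - 1)(csc x + 1)) = 6(cot²x) (using Diff. of squares)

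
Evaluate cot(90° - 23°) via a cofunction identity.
cot(90° - 23°) = tan(23°) = 0.4245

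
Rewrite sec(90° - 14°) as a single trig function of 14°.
sec(90° - 14°) = csc(14°)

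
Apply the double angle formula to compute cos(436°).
cos(436°) = cos²218° - sin²218° = 0.2419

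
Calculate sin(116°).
sin(116°) = 0.8988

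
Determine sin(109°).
sin(109°) = 0.9455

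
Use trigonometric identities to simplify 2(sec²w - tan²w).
2(sec²w - tan²w) = 2 (using Pythagorean identity)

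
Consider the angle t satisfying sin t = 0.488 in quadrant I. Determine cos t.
cos t = √(1 - sin²t) = 0.8728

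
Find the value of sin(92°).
sin(92°) = 0.9994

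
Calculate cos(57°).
cos(57°) = 0.5446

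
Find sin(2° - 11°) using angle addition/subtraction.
sin(2° - 11°) = sin 2° cos 11° - cos 2° sin 11° = -0.1564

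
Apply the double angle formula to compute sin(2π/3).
sin(2π/3) = 2 sin π/3 cos π/3 = √3/2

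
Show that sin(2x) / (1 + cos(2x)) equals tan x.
LHS = 2 sin x cos x / (2cos²x) = sin x/cos x = tan x = RHS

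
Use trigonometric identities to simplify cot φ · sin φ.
cot φ · sin φ = cos φ (using Quotient identity)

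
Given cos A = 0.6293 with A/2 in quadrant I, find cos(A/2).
cos(A/2) = ±√((1 + cos A)/2); positive since A/2 ∈ QI, so cos(A/2) = 0.9026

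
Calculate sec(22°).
sec(22°) = 1.079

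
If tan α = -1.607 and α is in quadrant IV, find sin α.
sin α = -0.849 (using tan²α + 1 = sec²α)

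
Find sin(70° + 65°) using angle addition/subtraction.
sin(70° + 65°) = sin 70° cos 65° + cos 70° sin 65° = √2/2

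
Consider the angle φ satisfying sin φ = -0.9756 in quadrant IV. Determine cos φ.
cos φ = √(1 - sin²φ) = 0.2196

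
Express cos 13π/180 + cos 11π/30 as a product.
cos 13π/180 + cos 11π/30 = 2 cos(79π/360) cos(-53π/360)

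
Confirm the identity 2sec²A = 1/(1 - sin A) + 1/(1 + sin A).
RHS = [(1 + sin A) + (1 - sin A)] / [(1 - sin A)(1 + sin A)] = 2/(1 - sin²A) = 2/cos²A = 2sec²A = LHS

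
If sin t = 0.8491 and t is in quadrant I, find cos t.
cos t = 0.5282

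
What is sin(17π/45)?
sin(17π/45) = 0.9272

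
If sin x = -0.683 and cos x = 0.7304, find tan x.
tan x = sin x / cos x = -0.9351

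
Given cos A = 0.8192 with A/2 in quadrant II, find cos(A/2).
cos(A/2) = ±√((1 + cos A)/2); negative since A/2 ∈ QII, so cos(A/2) = -0.9537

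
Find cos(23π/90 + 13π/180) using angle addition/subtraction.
cos(23π/90 + 13π/180) = cos 23π/90 cos 13π/180 - sin 23π/90 sin 13π/180 = 0.515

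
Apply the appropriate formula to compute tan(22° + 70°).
tan(22° + 70°) = (tan 22° + tan 70°)/(1 - tan 22° tan 70°) = -28.64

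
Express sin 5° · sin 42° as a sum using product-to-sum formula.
sin 5° sin 42° = (1/2)[cos(5°-42°) - cos(5°+42°)]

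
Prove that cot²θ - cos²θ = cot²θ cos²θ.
LHS = cos²θ/sin²θ - cos²θ = cos²θ(1/sin²θ - 1) = cos²θ · (1 - sin²θ)/sin²θ = cos²θ · cos²θ/sin²θ = cos²θ · cot²θ = RHS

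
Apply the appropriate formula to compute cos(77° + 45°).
cos(77° + 45°) = cos 77° cos 45° - sin 77° sin 45° = -0.5299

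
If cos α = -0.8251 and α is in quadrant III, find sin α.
sin α = -0.565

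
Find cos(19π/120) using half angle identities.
cos(19π/120) = √((1 + cos 19π/60)/2) = 0.8788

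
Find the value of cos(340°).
cos(340°) = 0.9397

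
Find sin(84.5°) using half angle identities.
sin(84.5°) = √((1 - cos 169°)/2) = 0.9954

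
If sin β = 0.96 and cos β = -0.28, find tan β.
tan β = sin β / cos β = -3.429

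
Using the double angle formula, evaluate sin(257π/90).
sin(257π/90) = 2 sin 257π/180 cos 257π/180 = 0.4384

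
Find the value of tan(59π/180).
tan(59π/180) = 1.664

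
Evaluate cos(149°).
cos(149°) = -0.8572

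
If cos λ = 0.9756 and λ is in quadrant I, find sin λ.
sin λ = 0.2196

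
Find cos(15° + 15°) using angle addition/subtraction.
cos(15° + 15°) = cos 15° cos 15° - sin 15° sin 15° = √3/2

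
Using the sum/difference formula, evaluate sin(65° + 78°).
sin(65° + 78°) = sin 65° cos 78° + cos 65° sin 78° = 0.6018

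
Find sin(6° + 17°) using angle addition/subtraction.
sin(6° + 17°) = sin 6° cos 17° + cos 6° sin 17° = 0.3907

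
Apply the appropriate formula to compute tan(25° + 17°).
tan(25° + 17°) = (tan 25° + tan 17°)/(1 - tan 25° tan 17°) = 0.9004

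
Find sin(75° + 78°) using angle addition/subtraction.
sin(75° + 78°) = sin 75° cos 78° + cos 75° sin 78° = 0.454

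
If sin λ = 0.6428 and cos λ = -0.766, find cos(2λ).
cos(2λ) = cos²λ - sin²λ = 0.1736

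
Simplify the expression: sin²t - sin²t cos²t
sin²t - sin²t cos²t = sin⁴t (using Factoring)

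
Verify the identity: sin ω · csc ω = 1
LHS = sin ω · (1/sin ω) = 1 = RHS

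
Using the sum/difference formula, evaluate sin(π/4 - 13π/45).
sin(π/4 - 13π/45) = sin π/4 cos 13π/45 - cos π/4 sin 13π/45 = -0.1219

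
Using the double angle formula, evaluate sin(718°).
sin(718°) = 2 sin 359° cos 359° = -0.0349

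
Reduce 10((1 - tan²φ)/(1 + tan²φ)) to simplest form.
10((1 - tan²φ)/(1 + tan²φ)) = 10(cos(2φ)) (using Double angle)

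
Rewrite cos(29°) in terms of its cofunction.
cos(29°) = sin(90° - 29°) = sin(61°)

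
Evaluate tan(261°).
tan(261°) = 6.314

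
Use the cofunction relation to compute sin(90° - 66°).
sin(90° - 66°) = cos(66°) = 0.4067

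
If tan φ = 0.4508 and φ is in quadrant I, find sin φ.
sin φ = 0.411 (using tan²φ + 1 = sec²φ)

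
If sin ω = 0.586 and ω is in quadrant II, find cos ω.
cos ω = -0.8103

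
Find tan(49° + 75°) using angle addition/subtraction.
tan(49° + 75°) = (tan 49° + tan 75°)/(1 - tan 49° tan 75°) = -1.483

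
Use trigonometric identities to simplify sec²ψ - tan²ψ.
sec²ψ - tan²ψ = 1 (using Pythagorean identity)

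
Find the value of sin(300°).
sin(300°) = -√3/2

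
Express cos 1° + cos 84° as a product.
cos 1° + cos 84° = 2 cos(42.5°) cos(-41.5°)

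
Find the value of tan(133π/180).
tan(133π/180) = -1.072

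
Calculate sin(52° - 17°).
sin(52° - 17°) = sin 52° cos 17° - cos 52° sin 17° = 0.5736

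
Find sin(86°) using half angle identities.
sin(86°) = √((1 - cos 172°)/2) = 0.9976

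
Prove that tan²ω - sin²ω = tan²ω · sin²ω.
LHS = sin²ω/cos²ω - sin²ω = sin²ω(1/cos²ω - 1) = sin²ω · (1 - cos²ω)/cos²ω = sin²ω · sin²ω/cos²ω = sin²ω · tan²ω = RHS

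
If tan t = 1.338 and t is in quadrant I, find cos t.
cos t = 0.5987 (using tan²t + 1 = sec²t)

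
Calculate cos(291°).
cos(291°) = 0.3584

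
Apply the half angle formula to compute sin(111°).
sin(111°) = √((1 - cos 222°)/2) = 0.9336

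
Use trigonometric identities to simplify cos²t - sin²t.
cos²t - sin²t = cos(2t) (using Double angle)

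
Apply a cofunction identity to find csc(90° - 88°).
csc(90° - 88°) = sec(88°) = 28.65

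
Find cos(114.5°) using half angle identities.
cos(114.5°) = -√((1 + cos 229°)/2) = -0.4147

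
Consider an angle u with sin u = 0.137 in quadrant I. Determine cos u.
cos u = √(1 - sin²u) = 0.9906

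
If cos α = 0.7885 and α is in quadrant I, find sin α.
sin α = 0.615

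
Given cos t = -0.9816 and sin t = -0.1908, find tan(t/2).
tan(t/2) = sin t / (1 + cos t) = -10.37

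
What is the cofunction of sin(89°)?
sin(89°) = cos(90° - 89°) = cos(1°)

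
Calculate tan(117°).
tan(117°) = -1.963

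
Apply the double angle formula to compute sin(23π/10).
sin(23π/10) = 2 sin 23π/20 cos 23π/20 = 0.809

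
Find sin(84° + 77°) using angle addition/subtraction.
sin(84° + 77°) = sin 84° cos 77° + cos 84° sin 77° = 0.3256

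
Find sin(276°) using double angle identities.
sin(276°) = 2 sin 138° cos 138° = -0.9945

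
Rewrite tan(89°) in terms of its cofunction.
tan(89°) = cot(90° - 89°) = cot(1°)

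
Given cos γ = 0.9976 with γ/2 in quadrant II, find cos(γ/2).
cos(γ/2) = ±√((1 + cos γ)/2); negative since γ/2 ∈ QII, so cos(γ/2) = -0.9994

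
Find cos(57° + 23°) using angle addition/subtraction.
cos(57° + 23°) = cos 57° cos 23° - sin 57° sin 23° = 0.1736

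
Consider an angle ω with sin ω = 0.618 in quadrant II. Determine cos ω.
cos ω = ±√(1 - sin²ω) = -0.7862 (negative in QII)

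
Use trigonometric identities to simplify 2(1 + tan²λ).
2(1 + tan²λ) = 2(sec²λ) (using Pythagorean identity)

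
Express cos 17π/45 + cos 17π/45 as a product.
cos 17π/45 + cos 17π/45 = 2 cos(17π/45) cos(0)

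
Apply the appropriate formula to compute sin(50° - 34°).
sin(50° - 34°) = sin 50° cos 34° - cos 50° sin 34° = 0.2756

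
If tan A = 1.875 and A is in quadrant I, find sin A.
sin A = 0.8824 (using tan²A + 1 = sec²A)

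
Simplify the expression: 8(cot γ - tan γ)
8(cot γ - tan γ) = 8(2 cot(2γ)) (using Double angle)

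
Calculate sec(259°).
sec(259°) = -5.241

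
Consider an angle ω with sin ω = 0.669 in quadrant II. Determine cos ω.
cos ω = ±√(1 - sin²ω) = -0.7433 (negative in QII)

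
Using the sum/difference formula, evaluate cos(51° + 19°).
cos(51° + 19°) = cos 51° cos 19° - sin 51° sin 19° = 0.342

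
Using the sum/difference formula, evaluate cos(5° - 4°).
cos(5° - 4°) = cos 5° cos 4° + sin 5° sin 4° = 0.9998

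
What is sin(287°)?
sin(287°) = -0.9563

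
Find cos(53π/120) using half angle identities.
cos(53π/120) = √((1 + cos 53π/60)/2) = 0.1822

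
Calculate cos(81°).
cos(81°) = 0.1564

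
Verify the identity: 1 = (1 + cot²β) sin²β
RHS = csc²β · sin²β = (1/sin²β) · sin²β = 1 = LHS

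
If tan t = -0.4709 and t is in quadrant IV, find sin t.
sin t = -0.426 (using tan²t + 1 = sec²t)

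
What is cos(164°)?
cos(164°) = -0.9613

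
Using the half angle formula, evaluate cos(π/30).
cos(π/30) = √((1 + cos π/15)/2) = 0.9945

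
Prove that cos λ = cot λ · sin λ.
RHS = (cos λ/sin λ) · sin λ = cos λ = LHS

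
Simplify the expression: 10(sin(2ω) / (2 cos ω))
10(sin(2ω) / (2 cos ω)) = 10(sin ω) (using Double angle)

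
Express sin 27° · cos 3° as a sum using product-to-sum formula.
sin 27° cos 3° = (1/2)[sin(27°+3°) + sin(27°-3°)]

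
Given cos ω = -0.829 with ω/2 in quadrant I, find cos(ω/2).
cos(ω/2) = ±√((1 + cos ω)/2); positive since ω/2 ∈ QI, so cos(ω/2) = 0.2924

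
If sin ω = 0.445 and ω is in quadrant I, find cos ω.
cos ω = 0.8955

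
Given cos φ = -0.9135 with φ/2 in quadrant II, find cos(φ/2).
cos(φ/2) = ±√((1 + cos φ)/2); negative since φ/2 ∈ QII, so cos(φ/2) = -0.208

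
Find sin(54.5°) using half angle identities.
sin(54.5°) = √((1 - cos 109°)/2) = 0.8141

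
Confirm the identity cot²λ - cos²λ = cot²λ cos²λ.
LHS = cos²λ/sin²λ - cos²λ = cos²λ(1/sin²λ - 1) = cos²λ · (1 - sin²λ)/sin²λ = cos²λ · cos²λ/sin²λ = cos²λ · cot²λ = RHS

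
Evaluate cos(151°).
cos(151°) = -0.8746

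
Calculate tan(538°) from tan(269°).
tan(538°) = 2 tan 269° / (1 - tan²269°) = -0.03492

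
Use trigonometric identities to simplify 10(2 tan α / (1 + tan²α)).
10(2 tan α / (1 + tan²α)) = 10(sin(2α)) (using Double angle)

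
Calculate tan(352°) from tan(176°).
tan(352°) = 2 tan 176° / (1 - tan²176°) = -0.1405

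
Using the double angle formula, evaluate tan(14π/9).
tan(14π/9) = 2 tan 7π/9 / (1 - tan²7π/9) = -5.671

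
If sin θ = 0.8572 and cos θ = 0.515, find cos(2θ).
cos(2θ) = cos²θ - sin²θ = -0.4696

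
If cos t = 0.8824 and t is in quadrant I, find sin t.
sin t = 0.4705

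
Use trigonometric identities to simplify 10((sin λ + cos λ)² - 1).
10((sin λ + cos λ)² - 1) = 10(sin(2λ)) (using Pythagorean + double angle)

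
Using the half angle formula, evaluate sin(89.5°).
sin(89.5°) = √((1 - cos 179°)/2) = 1.0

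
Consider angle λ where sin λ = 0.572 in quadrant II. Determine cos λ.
cos λ = ±√(1 - sin²λ) = -0.8203 (negative in QII)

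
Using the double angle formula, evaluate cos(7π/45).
cos(7π/45) = 1 - 2sin²7π/90 = 0.8829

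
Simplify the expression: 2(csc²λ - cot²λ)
2(csc²λ - cot²λ) = 2 (using Pythagorean identity)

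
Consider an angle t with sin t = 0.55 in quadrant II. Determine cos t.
cos t = ±√(1 - sin²t) = -0.8352 (negative in QII)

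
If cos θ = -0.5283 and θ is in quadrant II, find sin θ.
sin θ = 0.8491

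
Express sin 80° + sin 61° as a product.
sin 80° + sin 61° = 2 sin(70.5°) cos(9.5°)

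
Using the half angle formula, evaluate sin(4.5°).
sin(4.5°) = √((1 - cos 9°)/2) = 0.07846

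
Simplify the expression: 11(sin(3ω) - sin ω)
11(sin(3ω) - sin ω) = 11(2 cos(2ω) sin ω) (using Sum-to-product)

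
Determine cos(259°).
cos(259°) = -0.1908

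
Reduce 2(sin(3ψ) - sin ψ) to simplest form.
2(sin(3ψ) - sin ψ) = 2(2 cos(2ψ) sin ψ) (using Sum-to-product)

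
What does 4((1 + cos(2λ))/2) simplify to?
4((1 + cos(2λ))/2) = 4(cos²λ) (using Power reduction)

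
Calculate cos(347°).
cos(347°) = 0.9744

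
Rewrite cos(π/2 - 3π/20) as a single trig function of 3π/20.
cos(π/2 - 3π/20) = sin(3π/20)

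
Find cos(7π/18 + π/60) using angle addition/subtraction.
cos(7π/18 + π/60) = cos 7π/18 cos π/60 - sin 7π/18 sin π/60 = 0.2924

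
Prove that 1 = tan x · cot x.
RHS = (sin x/cos x) · (cos x/sin x) = 1 = LHS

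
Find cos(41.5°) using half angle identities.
cos(41.5°) = √((1 + cos 83°)/2) = 0.749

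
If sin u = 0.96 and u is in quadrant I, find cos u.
cos u = 0.28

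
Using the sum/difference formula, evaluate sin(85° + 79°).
sin(85° + 79°) = sin 85° cos 79° + cos 85° sin 79° = 0.2756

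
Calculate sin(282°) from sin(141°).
sin(282°) = 2 sin 141° cos 141° = -0.9781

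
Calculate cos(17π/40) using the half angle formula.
cos(17π/40) = √((1 + cos 17π/20)/2) = 0.2334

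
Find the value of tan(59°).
tan(59°) = 1.664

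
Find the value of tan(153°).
tan(153°) = -0.5095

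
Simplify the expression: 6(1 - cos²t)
6(1 - cos²t) = 6(sin²t) (using Pythagorean identity)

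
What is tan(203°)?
tan(203°) = 0.4245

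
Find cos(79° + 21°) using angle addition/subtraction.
cos(79° + 21°) = cos 79° cos 21° - sin 79° sin 21° = -0.1736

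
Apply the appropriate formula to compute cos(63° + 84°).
cos(63° + 84°) = cos 63° cos 84° - sin 63° sin 84° = -0.8387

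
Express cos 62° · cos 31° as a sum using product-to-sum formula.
cos 62° cos 31° = (1/2)[cos(62°-31°) + cos(62°+31°)]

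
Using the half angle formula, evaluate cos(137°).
cos(137°) = -√((1 + cos 274°)/2) = -0.7314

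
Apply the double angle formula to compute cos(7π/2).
cos(7π/2) = cos²7π/4 - sin²7π/4 = 0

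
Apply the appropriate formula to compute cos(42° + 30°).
cos(42° + 30°) = cos 42° cos 30° - sin 42° sin 30° = 0.309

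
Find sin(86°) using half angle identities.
sin(86°) = √((1 - cos 172°)/2) = 0.9976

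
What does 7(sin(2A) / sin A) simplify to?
7(sin(2A) / sin A) = 7(2 cos A) (using Double angle)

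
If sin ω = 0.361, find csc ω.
csc ω = 1/sin ω = 2.77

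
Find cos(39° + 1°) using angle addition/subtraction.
cos(39° + 1°) = cos 39° cos 1° - sin 39° sin 1° = 0.766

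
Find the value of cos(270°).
cos(270°) = 0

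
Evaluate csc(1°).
csc(1°) = 57.3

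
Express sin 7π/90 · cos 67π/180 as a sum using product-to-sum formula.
sin 7π/90 cos 67π/180 = (1/2)[sin(7π/90+67π/180) + sin(7π/90-67π/180)]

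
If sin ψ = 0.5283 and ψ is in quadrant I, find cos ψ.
cos ψ = 0.8491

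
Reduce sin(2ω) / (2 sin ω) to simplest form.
sin(2ω) / (2 sin ω) = cos ω (using Double angle)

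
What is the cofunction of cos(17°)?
cos(17°) = sin(90° - 17°) = sin(73°)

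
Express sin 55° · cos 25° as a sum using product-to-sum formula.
sin 55° cos 25° = (1/2)[sin(55°+25°) + sin(55°-25°)]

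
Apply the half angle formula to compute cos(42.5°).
cos(42.5°) = √((1 + cos 85°)/2) = 0.7373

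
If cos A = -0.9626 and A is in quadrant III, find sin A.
sin A = -0.2709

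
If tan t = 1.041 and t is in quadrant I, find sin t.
sin t = 0.7212 (using tan²t + 1 = sec²t)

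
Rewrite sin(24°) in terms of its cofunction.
sin(24°) = cos(90° - 24°) = cos(66°)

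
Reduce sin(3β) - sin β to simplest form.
sin(3β) - sin β = 2 cos(2β) sin β (using Sum-to-product)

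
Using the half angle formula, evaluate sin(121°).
sin(121°) = √((1 - cos 242°)/2) = 0.8572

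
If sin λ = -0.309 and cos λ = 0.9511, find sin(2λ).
sin(2λ) = 2 sin λ cos λ = -0.5878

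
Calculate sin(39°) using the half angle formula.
sin(39°) = √((1 - cos 78°)/2) = 0.6293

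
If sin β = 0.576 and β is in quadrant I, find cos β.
cos β = 0.8174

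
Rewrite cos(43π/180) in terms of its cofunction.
cos(43π/180) = sin(π/2 - 43π/180) = sin(47π/180)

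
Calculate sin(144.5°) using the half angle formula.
sin(144.5°) = √((1 - cos 289°)/2) = 0.5807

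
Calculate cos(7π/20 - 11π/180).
cos(7π/20 - 11π/180) = cos 7π/20 cos 11π/180 + sin 7π/20 sin 11π/180 = 0.6157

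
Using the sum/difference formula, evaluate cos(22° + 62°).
cos(22° + 62°) = cos 22° cos 62° - sin 22° sin 62° = 0.1045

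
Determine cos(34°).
cos(34°) = 0.829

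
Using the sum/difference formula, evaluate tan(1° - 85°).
tan(1° - 85°) = (tan 1° - tan 85°)/(1 + tan 1° tan 85°) = -9.514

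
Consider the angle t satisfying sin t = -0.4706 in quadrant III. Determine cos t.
cos t = ±√(1 - sin²t) = -0.8823 (negative in QIII)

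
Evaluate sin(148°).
sin(148°) = 0.5299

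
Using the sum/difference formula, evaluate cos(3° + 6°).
cos(3° + 6°) = cos 3° cos 6° - sin 3° sin 6° = 0.9877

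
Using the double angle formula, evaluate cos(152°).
cos(152°) = cos²76° - sin²76° = -0.8829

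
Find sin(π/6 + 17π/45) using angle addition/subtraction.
sin(π/6 + 17π/45) = sin π/6 cos 17π/45 + cos π/6 sin 17π/45 = 0.9903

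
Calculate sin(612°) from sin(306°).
sin(612°) = 2 sin 306° cos 306° = -0.9511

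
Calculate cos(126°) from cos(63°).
cos(126°) = cos²63° - sin²63° = -0.5878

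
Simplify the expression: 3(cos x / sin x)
3(cos x / sin x) = 3(cot x) (using Quotient identity)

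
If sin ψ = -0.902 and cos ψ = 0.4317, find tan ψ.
tan ψ = sin ψ / cos ψ = -2.089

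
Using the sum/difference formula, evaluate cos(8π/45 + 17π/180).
cos(8π/45 + 17π/180) = cos 8π/45 cos 17π/180 - sin 8π/45 sin 17π/180 = 0.6561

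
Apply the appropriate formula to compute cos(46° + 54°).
cos(46° + 54°) = cos 46° cos 54° - sin 46° sin 54° = -0.1736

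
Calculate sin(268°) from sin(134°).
sin(268°) = 2 sin 134° cos 134° = -0.9994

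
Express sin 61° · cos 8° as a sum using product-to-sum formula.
sin 61° cos 8° = (1/2)[sin(61°+8°) + sin(61°-8°)]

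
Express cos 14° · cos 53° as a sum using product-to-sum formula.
cos 14° cos 53° = (1/2)[cos(14°-53°) + cos(14°+53°)]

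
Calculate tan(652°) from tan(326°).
tan(652°) = 2 tan 326° / (1 - tan²326°) = -2.475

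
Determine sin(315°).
sin(315°) = -√2/2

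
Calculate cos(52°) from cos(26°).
cos(52°) = cos²26° - sin²26° = 0.6157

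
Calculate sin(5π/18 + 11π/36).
sin(5π/18 + 11π/36) = sin 5π/18 cos 11π/36 + cos 5π/18 sin 11π/36 = (√6+√2)/4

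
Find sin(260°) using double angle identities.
sin(260°) = 2 sin 130° cos 130° = -0.9848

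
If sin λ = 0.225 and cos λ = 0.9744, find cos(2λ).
cos(2λ) = cos²λ - sin²λ = 0.8988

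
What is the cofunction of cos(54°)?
cos(54°) = sin(90° - 54°) = sin(36°)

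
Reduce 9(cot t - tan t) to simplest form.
9(cot t - tan t) = 9(2 cot(2t)) (using Double angle)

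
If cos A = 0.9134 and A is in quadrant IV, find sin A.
sin A = -0.4071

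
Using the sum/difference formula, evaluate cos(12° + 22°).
cos(12° + 22°) = cos 12° cos 22° - sin 12° sin 22° = 0.829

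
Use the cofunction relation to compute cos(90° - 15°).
cos(90° - 15°) = sin(15°) = (√6-√2)/4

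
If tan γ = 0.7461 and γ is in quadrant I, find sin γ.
sin γ = 0.598 (using tan²γ + 1 = sec²γ)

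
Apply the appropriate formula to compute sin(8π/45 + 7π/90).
sin(8π/45 + 7π/90) = sin 8π/45 cos 7π/90 + cos 8π/45 sin 7π/90 = 0.7193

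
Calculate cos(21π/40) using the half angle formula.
cos(21π/40) = -√((1 + cos 21π/20)/2) = -0.07846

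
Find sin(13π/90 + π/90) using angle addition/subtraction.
sin(13π/90 + π/90) = sin 13π/90 cos π/90 + cos 13π/90 sin π/90 = 0.4695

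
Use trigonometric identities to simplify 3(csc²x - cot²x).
3(csc²x - cot²x) = 3 (using Pythagorean identity)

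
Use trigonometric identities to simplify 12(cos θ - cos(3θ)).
12(cos θ - cos(3θ)) = 12(2 sin(2θ) sin θ) (using Sum-to-product)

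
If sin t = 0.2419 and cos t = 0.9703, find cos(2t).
cos(2t) = cos²t - sin²t = 0.883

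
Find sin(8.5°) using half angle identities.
sin(8.5°) = √((1 - cos 17°)/2) = 0.1478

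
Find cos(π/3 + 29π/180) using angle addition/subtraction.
cos(π/3 + 29π/180) = cos π/3 cos 29π/180 - sin π/3 sin 29π/180 = 0.01745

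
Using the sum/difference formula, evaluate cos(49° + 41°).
cos(49° + 41°) = cos 49° cos 41° - sin 49° sin 41° = 0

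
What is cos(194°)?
cos(194°) = -0.9703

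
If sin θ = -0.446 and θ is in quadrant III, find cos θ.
cos θ = -0.895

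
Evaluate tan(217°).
tan(217°) = 0.7536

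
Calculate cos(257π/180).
cos(257π/180) = -0.225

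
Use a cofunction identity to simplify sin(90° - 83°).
sin(90° - 83°) = cos(83°)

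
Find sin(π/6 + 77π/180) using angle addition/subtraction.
sin(π/6 + 77π/180) = sin π/6 cos 77π/180 + cos π/6 sin 77π/180 = 0.9563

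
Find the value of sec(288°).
sec(288°) = 3.236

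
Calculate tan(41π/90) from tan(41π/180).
tan(41π/90) = 2 tan 41π/180 / (1 - tan²41π/180) = 7.115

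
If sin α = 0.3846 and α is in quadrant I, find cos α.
cos α = 0.9231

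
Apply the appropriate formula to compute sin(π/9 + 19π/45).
sin(π/9 + 19π/45) = sin π/9 cos 19π/45 + cos π/9 sin 19π/45 = 0.9945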